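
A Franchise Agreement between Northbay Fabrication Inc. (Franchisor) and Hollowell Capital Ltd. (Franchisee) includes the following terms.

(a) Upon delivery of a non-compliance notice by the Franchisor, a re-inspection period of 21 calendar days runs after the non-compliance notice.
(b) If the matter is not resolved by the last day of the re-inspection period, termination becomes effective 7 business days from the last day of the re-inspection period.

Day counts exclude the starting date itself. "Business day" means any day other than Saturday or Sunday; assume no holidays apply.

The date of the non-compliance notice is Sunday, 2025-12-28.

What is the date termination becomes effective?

The last day of the re-inspection period: 21 calendar days after 2025-12-28 is 2026-01-18.
The date termination becomes effective: counting 7 business days from Sunday, 2026-01-18 (Jan 19, Jan 20, Jan 21, Jan 22, Jan 23, Jan 26, Jan 27, skipping weekends) reaches Tuesday, 2026-01-27.

2026-01-27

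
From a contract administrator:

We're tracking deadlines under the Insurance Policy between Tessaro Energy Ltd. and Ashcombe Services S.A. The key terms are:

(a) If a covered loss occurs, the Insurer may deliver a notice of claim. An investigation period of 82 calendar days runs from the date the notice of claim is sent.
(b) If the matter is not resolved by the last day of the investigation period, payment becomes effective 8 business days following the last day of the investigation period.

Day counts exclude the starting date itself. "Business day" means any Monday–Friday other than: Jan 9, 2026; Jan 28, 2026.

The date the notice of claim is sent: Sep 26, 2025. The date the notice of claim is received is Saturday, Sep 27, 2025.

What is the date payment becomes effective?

The last day of the investigation period: 82 calendar days after Sep 26, 2025 is Dec 17, 2025.
The date payment becomes effective: counting 8 business days from Wednesday, Dec 17, 2025 (Dec 18, Dec 19, Dec 22, Dec 23, Dec 24, Dec 25, Dec 26, Dec 29, skipping weekends) reaches Monday, Dec 29, 2025.

Dec 29, 2025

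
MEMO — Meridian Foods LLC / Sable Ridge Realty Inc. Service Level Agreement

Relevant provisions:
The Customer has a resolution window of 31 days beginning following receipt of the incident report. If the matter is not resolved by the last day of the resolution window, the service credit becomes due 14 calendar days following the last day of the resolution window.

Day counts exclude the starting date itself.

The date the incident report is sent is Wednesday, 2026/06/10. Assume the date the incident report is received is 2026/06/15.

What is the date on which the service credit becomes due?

2026/07/30

The last day of the resolution window: 2026/06/15 + 31 days = 2026/07/16.
Adding 14 calendar days to 2026/07/16 gives 2026/07/30, which is the date on which the service credit becomes due.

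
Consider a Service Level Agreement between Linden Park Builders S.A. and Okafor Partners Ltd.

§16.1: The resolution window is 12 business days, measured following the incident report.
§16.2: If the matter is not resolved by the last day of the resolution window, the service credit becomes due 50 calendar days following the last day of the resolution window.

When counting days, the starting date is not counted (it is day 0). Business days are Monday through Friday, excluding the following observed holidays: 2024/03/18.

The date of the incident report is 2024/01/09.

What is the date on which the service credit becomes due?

2024/03/15

The last day of the resolution window: 12 business days after Tuesday, 2024/01/09, skipping weekends — Jan 10, Jan 11, Jan 12, Jan 15, …, Jan 23, Jan 24, Jan 25 — lands on Thursday, 2024/01/25.
The date on which the service credit becomes due: 50 calendar days after 2024/01/25 is 2024/03/15.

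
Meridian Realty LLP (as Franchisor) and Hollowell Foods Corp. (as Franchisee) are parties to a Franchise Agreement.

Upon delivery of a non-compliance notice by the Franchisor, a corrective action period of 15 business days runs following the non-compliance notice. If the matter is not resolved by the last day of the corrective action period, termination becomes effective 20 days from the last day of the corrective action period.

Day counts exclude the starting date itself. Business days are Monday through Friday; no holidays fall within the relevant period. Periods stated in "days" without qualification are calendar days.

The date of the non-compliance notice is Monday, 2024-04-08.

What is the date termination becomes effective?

The last day of the corrective action period: counting 15 business days from Monday, 2024-04-08 (Apr 9, Apr 10, Apr 11, Apr 12, …, Apr 25, Apr 26, Apr 29, skipping weekends) reaches Monday, 2024-04-29.
The date termination becomes effective: 20 calendar days after 2024-04-29 is 2024-05-19.

2024-05-19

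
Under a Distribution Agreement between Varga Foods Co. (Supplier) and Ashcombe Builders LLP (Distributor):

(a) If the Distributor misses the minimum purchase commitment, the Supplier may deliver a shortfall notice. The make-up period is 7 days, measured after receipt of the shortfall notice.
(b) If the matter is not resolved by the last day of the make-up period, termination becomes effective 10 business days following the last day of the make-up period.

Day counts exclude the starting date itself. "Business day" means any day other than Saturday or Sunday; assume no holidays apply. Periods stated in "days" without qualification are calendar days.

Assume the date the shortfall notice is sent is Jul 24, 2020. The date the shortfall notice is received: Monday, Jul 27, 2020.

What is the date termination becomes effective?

Aug 17, 2020

The last day of the make-up period: 7 calendar days after Jul 27, 2020 is Aug 3, 2020.
From Monday, Aug 3, 2020, 10 business days (Aug 4, Aug 5, Aug 6, Aug 7, Aug 10, Aug 11, Aug 12, Aug 13, Aug 14, Aug 17, skipping weekends) brings us to Monday, Aug 17, 2020, which is the date termination becomes effective.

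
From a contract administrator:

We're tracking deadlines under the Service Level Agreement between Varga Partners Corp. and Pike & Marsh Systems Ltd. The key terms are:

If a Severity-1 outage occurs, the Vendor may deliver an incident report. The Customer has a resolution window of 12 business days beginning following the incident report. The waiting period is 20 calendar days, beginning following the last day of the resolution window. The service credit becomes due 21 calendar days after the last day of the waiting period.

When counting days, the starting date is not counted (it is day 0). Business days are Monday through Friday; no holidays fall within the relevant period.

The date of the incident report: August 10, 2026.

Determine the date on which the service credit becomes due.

October 6, 2026

The last day of the resolution window: 12 business days after Monday, August 10, 2026, skipping weekends — Aug 11, Aug 12, Aug 13, Aug 14, …, Aug 24, Aug 25, Aug 26 — lands on Wednesday, August 26, 2026.
The last day of the waiting period: 20 calendar days after August 26, 2026 is September 15, 2026.
The date on which the service credit becomes due: 21 calendar days after September 15, 2026 is October 6, 2026.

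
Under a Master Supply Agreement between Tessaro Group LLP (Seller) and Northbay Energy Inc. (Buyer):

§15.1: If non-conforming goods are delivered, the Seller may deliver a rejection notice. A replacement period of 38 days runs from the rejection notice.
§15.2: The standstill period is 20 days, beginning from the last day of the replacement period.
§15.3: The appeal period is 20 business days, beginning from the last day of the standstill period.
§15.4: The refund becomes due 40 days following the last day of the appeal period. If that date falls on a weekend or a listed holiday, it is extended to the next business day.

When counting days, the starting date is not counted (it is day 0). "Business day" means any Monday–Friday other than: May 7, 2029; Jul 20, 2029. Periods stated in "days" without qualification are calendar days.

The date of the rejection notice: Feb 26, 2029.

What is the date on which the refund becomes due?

Adding 38 calendar days to Feb 26, 2029 gives Apr 5, 2029, which is the last day of the replacement period.
Adding 20 calendar days to Apr 5, 2029 gives Apr 25, 2029, which is the last day of the standstill period.
From Wednesday, Apr 25, 2029, 20 business days (Apr 26, Apr 27, Apr 30, May 1, …, May 22, May 23, May 24, skipping weekends and the listed holiday on May 7) brings us to Thursday, May 24, 2029, which is the last day of the appeal period.
The date on which the refund becomes due: 40 calendar days after May 24, 2029 is Jul 3, 2029. Jul 3, 2029 is a Tuesday and is not a listed holiday, so no roll-forward applies.

Jul 3, 2029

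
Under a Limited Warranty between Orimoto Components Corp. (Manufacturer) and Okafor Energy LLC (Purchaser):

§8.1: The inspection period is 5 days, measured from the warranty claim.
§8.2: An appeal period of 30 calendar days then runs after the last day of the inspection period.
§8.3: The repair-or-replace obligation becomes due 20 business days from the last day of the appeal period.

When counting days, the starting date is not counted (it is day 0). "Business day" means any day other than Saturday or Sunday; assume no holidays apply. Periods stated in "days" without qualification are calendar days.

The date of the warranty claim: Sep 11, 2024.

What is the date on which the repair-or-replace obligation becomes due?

Nov 13, 2024

Adding 5 calendar days to Sep 11, 2024 gives Sep 16, 2024, which is the last day of the inspection period.
Adding 30 calendar days to Sep 16, 2024 gives Oct 16, 2024, which is the last day of the appeal period.
The date on which the repair-or-replace obligation becomes due: 20 business days after Wednesday, Oct 16, 2024, skipping weekends — Oct 17, Oct 18, Oct 21, Oct 22, …, Nov 11, Nov 12, Nov 13 — lands on Wednesday, Nov 13, 2024.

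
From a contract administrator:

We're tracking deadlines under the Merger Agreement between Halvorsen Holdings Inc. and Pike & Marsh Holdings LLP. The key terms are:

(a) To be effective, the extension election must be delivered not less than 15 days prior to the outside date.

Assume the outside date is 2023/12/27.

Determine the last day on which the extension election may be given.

Counting back 15 calendar days from 2023/12/27 gives 2023/12/12.

2023/12/12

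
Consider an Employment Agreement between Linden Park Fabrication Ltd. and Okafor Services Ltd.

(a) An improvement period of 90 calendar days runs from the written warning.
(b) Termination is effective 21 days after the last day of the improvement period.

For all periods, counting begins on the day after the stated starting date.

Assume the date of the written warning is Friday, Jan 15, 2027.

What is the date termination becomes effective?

May 6, 2027

Adding 90 calendar days to Jan 15, 2027 gives Apr 15, 2027, which is the last day of the improvement period.
Adding 21 calendar days to Apr 15, 2027 gives May 6, 2027, which is the date termination becomes effective.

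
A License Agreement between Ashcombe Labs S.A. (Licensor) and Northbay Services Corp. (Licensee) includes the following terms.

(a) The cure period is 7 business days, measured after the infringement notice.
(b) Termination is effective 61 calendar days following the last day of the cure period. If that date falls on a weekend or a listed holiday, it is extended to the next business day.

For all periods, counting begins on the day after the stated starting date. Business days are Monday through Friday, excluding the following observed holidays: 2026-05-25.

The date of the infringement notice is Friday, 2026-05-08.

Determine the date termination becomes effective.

The last day of the cure period: 7 business days after Friday, 2026-05-08, skipping weekends — May 11, May 12, May 13, May 14, May 15, May 18, May 19 — lands on Tuesday, 2026-05-19.
The date termination becomes effective: 61 calendar days after 2026-05-19 is 2026-07-19. That falls on a Sunday, so it rolls to the next business day, Monday, 2026-07-20.

2026-07-20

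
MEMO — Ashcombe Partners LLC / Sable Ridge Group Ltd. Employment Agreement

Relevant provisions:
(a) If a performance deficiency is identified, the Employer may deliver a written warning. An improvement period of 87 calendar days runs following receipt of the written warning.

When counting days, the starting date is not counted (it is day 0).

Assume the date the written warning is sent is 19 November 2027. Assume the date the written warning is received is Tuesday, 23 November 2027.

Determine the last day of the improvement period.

The last day of the improvement period: 87 calendar days after 23 November 2027 is 18 February 2028.

18 February 2028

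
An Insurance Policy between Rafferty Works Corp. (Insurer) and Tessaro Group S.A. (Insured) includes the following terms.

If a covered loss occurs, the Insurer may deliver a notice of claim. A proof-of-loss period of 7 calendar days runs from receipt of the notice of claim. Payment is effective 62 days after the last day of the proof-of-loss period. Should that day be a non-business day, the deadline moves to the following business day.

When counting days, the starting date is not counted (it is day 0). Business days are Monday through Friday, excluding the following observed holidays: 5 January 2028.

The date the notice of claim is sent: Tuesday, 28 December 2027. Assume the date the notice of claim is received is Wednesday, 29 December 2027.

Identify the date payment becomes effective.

The last day of the proof-of-loss period: 7 calendar days after 29 December 2027 is 5 January 2028.
The date payment becomes effective: 5 January 2028 + 62 days = 7 March 2028. 7 March 2028 is a Tuesday and is not a listed holiday, so no roll-forward applies.

7 March 2028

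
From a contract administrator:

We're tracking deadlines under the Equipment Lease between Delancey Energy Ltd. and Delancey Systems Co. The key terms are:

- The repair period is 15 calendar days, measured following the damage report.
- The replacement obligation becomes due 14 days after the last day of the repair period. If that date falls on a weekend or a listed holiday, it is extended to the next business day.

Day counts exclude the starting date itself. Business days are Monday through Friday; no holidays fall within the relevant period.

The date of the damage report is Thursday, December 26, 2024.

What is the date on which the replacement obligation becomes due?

January 24, 2025

The last day of the repair period: December 26, 2024 + 15 days = January 10, 2025.
Adding 14 calendar days to January 10, 2025 gives January 24, 2025, which is the date on which the replacement obligation becomes due. January 24, 2025 is a Friday, so no roll-forward applies.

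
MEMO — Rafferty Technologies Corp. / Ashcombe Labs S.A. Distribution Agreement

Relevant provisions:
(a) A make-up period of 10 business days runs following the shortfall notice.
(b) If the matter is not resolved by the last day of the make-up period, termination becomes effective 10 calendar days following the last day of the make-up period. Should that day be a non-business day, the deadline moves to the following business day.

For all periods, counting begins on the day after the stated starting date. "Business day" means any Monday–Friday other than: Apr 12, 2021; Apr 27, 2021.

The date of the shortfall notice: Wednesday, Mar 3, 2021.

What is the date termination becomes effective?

From Wednesday, Mar 3, 2021, 10 business days (Mar 4, Mar 5, Mar 8, Mar 9, Mar 10, Mar 11, Mar 12, Mar 15, Mar 16, Mar 17, skipping weekends) brings us to Wednesday, Mar 17, 2021, which is the last day of the make-up period.
Adding 10 calendar days to Mar 17, 2021 gives Mar 27, 2021, which is the date termination becomes effective. That falls on a Saturday, so it rolls to the next business day, Monday, Mar 29, 2021.

Mar 29, 2021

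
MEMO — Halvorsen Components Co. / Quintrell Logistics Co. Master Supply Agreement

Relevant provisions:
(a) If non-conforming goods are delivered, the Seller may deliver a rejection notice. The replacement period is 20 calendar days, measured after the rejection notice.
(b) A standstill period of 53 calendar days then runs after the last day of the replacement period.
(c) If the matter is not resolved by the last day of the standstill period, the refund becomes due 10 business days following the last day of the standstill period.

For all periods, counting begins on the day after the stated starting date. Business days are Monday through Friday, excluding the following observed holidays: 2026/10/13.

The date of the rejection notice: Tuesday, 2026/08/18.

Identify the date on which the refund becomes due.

The last day of the replacement period: 2026/08/18 + 20 days = 2026/09/07.
Adding 53 calendar days to 2026/09/07 gives 2026/10/30, which is the last day of the standstill period.
The date on which the refund becomes due: counting 10 business days from Friday, 2026/10/30 (Nov 2, Nov 3, Nov 4, Nov 5, Nov 6, Nov 9, Nov 10, Nov 11, Nov 12, Nov 13, skipping weekends) reaches Friday, 2026/11/13.

2026/11/13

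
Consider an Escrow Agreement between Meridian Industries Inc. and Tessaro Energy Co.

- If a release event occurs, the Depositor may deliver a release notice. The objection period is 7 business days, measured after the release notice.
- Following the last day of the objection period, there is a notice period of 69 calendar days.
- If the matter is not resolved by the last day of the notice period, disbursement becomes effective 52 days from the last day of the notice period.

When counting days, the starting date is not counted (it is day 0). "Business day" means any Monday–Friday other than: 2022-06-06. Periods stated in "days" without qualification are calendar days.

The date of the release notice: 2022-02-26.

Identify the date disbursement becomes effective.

The last day of the objection period: 7 business days after Saturday, 2022-02-26, skipping weekends — Feb 28, Mar 1, Mar 2, Mar 3, Mar 4, Mar 7, Mar 8 — lands on Tuesday, 2022-03-08.
The last day of the notice period: 69 calendar days after 2022-03-08 is 2022-05-16.
The date disbursement becomes effective: 52 calendar days after 2022-05-16 is 2022-07-07.

2022-07-07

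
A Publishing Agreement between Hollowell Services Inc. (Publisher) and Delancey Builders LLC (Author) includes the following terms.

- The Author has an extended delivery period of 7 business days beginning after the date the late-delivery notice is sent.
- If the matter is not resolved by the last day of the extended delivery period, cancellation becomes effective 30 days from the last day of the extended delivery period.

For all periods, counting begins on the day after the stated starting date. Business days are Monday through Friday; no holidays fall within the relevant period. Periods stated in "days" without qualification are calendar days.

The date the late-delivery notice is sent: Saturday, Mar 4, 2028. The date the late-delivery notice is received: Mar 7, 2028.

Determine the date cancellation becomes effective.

The last day of the extended delivery period: 7 business days after Saturday, Mar 4, 2028, skipping weekends — Mar 6, Mar 7, Mar 8, Mar 9, Mar 10, Mar 13, Mar 14 — lands on Tuesday, Mar 14, 2028.
Adding 30 calendar days to Mar 14, 2028 gives Apr 13, 2028, which is the date cancellation becomes effective.

Apr 13, 2028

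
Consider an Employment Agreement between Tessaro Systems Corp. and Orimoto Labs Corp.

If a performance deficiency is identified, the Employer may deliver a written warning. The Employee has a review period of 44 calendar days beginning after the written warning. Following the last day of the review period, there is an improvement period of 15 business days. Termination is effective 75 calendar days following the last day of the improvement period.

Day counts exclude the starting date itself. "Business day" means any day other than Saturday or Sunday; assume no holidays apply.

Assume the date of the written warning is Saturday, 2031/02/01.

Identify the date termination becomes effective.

Adding 44 calendar days to 2031/02/01 gives 2031/03/17, which is the last day of the review period.
From Monday, 2031/03/17, 15 business days (Mar 18, Mar 19, Mar 20, Mar 21, …, Apr 3, Apr 4, Apr 7, skipping weekends) brings us to Monday, 2031/04/07, which is the last day of the improvement period.
Adding 75 calendar days to 2031/04/07 gives 2031/06/21, which is the date termination becomes effective.

2031/06/21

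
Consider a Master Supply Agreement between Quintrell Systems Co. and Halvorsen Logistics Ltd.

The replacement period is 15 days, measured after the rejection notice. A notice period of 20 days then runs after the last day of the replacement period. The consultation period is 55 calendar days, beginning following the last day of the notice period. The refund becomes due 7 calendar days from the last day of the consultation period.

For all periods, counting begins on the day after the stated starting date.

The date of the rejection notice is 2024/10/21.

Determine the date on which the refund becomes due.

2025/01/26

Adding 15 calendar days to 2024/10/21 gives 2024/11/05, which is the last day of the replacement period.
The last day of the notice period: 2024/11/05 + 20 days = 2024/11/25.
The last day of the consultation period: 55 calendar days after 2024/11/25 is 2025/01/19.
The date on which the refund becomes due: 2025/01/19 + 7 days = 2025/01/26.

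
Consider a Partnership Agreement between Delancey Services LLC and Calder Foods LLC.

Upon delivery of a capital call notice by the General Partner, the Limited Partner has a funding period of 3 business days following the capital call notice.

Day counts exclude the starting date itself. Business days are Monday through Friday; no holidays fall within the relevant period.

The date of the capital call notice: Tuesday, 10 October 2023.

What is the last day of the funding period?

13 October 2023

The last day of the funding period: counting 3 business days from Tuesday, 10 October 2023 (Oct 11, Oct 12, Oct 13, skipping weekends) reaches Friday, 13 October 2023.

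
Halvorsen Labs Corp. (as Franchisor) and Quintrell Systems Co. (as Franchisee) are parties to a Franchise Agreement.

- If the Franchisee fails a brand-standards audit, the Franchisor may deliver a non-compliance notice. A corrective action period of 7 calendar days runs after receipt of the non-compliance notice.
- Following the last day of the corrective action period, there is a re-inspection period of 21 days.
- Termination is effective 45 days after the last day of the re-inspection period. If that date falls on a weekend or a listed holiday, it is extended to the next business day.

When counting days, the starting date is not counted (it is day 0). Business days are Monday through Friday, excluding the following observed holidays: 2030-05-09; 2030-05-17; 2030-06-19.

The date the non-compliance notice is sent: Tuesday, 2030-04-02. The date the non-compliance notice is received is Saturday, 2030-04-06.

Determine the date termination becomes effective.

The last day of the corrective action period: 2030-04-06 + 7 days = 2030-04-13.
Adding 21 calendar days to 2030-04-13 gives 2030-05-04, which is the last day of the re-inspection period.
The date termination becomes effective: 45 calendar days after 2030-05-04 is 2030-06-18. 2030-06-18 is a Tuesday and is not a listed holiday, so no roll-forward applies.

2030-06-18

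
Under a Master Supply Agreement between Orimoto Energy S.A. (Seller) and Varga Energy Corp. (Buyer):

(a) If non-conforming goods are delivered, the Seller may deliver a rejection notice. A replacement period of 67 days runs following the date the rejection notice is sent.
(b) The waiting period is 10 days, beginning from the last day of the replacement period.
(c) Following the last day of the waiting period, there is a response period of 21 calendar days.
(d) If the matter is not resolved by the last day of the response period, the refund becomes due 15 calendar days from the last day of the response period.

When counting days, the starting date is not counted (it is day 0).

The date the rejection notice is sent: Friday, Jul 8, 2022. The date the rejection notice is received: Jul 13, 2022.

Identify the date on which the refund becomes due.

The last day of the replacement period: 67 calendar days after Jul 8, 2022 is Sep 13, 2022.
The last day of the waiting period: 10 calendar days after Sep 13, 2022 is Sep 23, 2022.
Adding 21 calendar days to Sep 23, 2022 gives Oct 14, 2022, which is the last day of the response period.
Adding 15 calendar days to Oct 14, 2022 gives Oct 29, 2022, which is the date on which the refund becomes due.

Oct 29, 2022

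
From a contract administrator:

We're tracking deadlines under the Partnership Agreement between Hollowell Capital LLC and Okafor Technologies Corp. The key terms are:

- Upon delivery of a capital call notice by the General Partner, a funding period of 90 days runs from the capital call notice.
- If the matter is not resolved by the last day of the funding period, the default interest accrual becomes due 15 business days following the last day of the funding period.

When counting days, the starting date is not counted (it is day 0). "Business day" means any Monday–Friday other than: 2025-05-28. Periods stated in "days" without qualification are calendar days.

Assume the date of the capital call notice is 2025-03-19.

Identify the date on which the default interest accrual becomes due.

Adding 90 calendar days to 2025-03-19 gives 2025-06-17, which is the last day of the funding period.
The date on which the default interest accrual becomes due: 15 business days after Tuesday, 2025-06-17, skipping weekends — Jun 18, Jun 19, Jun 20, Jun 23, …, Jul 4, Jul 7, Jul 8 — lands on Tuesday, 2025-07-08.

2025-07-08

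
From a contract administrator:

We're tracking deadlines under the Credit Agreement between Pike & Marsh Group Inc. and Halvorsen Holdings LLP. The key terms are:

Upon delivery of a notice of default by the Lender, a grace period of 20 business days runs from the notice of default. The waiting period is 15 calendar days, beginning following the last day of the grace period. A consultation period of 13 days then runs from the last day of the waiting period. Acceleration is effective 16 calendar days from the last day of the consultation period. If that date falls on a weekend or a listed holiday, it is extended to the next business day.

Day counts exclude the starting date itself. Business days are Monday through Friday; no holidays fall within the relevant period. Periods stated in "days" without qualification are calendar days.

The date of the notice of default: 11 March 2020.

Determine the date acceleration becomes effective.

22 May 2020

From Wednesday, 11 March 2020, 20 business days (Mar 12, Mar 13, Mar 16, Mar 17, …, Apr 6, Apr 7, Apr 8, skipping weekends) brings us to Wednesday, 8 April 2020, which is the last day of the grace period.
Adding 15 calendar days to 8 April 2020 gives 23 April 2020, which is the last day of the waiting period.
The last day of the consultation period: 13 calendar days after 23 April 2020 is 6 May 2020.
Adding 16 calendar days to 6 May 2020 gives 22 May 2020, which is the date acceleration becomes effective. 22 May 2020 is a Friday, so no roll-forward applies.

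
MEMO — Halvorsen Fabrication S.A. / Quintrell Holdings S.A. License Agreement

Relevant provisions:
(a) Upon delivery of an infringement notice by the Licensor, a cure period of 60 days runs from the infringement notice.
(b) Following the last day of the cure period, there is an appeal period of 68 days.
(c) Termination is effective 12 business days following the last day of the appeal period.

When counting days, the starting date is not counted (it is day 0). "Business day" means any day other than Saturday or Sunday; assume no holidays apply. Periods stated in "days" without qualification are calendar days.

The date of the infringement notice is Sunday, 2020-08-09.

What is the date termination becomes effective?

2020-12-31

The last day of the cure period: 60 calendar days after 2020-08-09 is 2020-10-08.
The last day of the appeal period: 2020-10-08 + 68 days = 2020-12-15.
From Tuesday, 2020-12-15, 12 business days (Dec 16, Dec 17, Dec 18, Dec 21, …, Dec 29, Dec 30, Dec 31, skipping weekends) brings us to Thursday, 2020-12-31, which is the date termination becomes effective.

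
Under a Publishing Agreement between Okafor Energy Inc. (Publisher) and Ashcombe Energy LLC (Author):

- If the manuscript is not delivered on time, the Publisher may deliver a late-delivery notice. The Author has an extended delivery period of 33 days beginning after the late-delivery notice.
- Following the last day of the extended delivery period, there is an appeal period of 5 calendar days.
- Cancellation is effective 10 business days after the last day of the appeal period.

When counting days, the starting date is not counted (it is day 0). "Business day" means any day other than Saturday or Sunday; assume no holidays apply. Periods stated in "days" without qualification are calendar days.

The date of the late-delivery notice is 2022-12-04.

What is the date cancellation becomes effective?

2023-01-25

Adding 33 calendar days to 2022-12-04 gives 2023-01-06, which is the last day of the extended delivery period.
Adding 5 calendar days to 2023-01-06 gives 2023-01-11, which is the last day of the appeal period.
The date cancellation becomes effective: 10 business days after Wednesday, 2023-01-11, skipping weekends — Jan 12, Jan 13, Jan 16, Jan 17, Jan 18, Jan 19, Jan 20, Jan 23, Jan 24, Jan 25 — lands on Wednesday, 2023-01-25.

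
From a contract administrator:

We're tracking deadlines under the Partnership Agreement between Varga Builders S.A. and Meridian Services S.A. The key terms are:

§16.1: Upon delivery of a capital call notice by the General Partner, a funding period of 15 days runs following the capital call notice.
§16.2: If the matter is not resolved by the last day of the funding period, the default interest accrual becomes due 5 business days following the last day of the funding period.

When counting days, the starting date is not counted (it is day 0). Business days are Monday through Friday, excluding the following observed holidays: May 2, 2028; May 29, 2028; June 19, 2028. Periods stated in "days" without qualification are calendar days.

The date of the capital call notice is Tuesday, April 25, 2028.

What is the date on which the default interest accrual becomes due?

May 17, 2028

The last day of the funding period: April 25, 2028 + 15 days = May 10, 2028.
The date on which the default interest accrual becomes due: counting 5 business days from Wednesday, May 10, 2028 (May 11, May 12, May 15, May 16, May 17, skipping weekends) reaches Wednesday, May 17, 2028.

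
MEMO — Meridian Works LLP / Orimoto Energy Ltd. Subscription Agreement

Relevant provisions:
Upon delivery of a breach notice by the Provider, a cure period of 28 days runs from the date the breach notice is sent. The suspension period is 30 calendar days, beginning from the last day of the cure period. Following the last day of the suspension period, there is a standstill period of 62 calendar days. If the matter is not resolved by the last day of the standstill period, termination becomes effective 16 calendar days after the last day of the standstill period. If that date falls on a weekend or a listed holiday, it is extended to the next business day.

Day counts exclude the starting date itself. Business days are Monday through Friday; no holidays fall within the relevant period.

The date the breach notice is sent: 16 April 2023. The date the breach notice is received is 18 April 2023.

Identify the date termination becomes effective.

30 August 2023

Adding 28 calendar days to 16 April 2023 gives 14 May 2023, which is the last day of the cure period.
The last day of the suspension period: 14 May 2023 + 30 days = 13 June 2023.
The last day of the standstill period: 13 June 2023 + 62 days = 14 August 2023.
The date termination becomes effective: 16 calendar days after 14 August 2023 is 30 August 2023. 30 August 2023 is a Wednesday, so no roll-forward applies.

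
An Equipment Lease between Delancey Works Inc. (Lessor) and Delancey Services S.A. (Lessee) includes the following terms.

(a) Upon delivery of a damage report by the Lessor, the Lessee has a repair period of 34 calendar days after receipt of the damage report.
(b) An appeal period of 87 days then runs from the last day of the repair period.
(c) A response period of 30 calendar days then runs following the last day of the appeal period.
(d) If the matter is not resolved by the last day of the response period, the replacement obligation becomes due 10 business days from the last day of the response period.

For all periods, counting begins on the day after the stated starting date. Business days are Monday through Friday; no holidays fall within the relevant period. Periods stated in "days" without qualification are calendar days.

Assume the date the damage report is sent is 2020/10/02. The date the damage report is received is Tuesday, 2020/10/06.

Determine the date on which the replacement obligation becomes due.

2021/03/19

The last day of the repair period: 34 calendar days after 2020/10/06 is 2020/11/09.
Adding 87 calendar days to 2020/11/09 gives 2021/02/04, which is the last day of the appeal period.
Adding 30 calendar days to 2021/02/04 gives 2021/03/06, which is the last day of the response period.
The date on which the replacement obligation becomes due: counting 10 business days from Saturday, 2021/03/06 (Mar 8, Mar 9, Mar 10, Mar 11, Mar 12, Mar 15, Mar 16, Mar 17, Mar 18, Mar 19, skipping weekends) reaches Friday, 2021/03/19.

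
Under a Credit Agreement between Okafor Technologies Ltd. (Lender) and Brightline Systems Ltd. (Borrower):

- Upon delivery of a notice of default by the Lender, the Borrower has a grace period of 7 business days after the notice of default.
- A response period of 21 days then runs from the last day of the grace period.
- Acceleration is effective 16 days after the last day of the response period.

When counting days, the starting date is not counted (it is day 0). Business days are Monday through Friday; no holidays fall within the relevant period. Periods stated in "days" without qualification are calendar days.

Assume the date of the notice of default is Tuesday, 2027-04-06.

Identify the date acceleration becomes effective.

The last day of the grace period: counting 7 business days from Tuesday, 2027-04-06 (Apr 7, Apr 8, Apr 9, Apr 12, Apr 13, Apr 14, Apr 15, skipping weekends) reaches Thursday, 2027-04-15.
Adding 21 calendar days to 2027-04-15 gives 2027-05-06, which is the last day of the response period.
Adding 16 calendar days to 2027-05-06 gives 2027-05-22, which is the date acceleration becomes effective.

2027-05-22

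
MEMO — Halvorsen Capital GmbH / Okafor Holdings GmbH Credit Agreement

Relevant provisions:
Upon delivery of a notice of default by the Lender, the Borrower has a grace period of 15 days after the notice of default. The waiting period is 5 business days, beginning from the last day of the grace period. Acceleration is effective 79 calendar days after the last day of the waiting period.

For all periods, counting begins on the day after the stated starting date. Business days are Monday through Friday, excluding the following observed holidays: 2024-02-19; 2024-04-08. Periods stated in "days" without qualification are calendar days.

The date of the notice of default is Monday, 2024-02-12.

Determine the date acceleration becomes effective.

The last day of the grace period: 15 calendar days after 2024-02-12 is 2024-02-27.
The last day of the waiting period: 5 business days after Tuesday, 2024-02-27, skipping weekends — Feb 28, Feb 29, Mar 1, Mar 4, Mar 5 — lands on Tuesday, 2024-03-05.
The date acceleration becomes effective: 79 calendar days after 2024-03-05 is 2024-05-23.

2024-05-23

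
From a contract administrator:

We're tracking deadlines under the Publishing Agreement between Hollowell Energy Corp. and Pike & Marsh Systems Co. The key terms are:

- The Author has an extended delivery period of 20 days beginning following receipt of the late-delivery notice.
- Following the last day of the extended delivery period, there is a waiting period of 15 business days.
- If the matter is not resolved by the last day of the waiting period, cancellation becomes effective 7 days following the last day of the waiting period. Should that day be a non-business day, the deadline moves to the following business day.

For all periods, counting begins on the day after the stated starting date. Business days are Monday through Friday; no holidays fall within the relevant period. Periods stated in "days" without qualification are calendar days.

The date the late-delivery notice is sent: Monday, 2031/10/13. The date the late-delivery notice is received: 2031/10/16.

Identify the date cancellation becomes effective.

The last day of the extended delivery period: 2031/10/16 + 20 days = 2031/11/05.
The last day of the waiting period: counting 15 business days from Wednesday, 2031/11/05 (Nov 6, Nov 7, Nov 10, Nov 11, …, Nov 24, Nov 25, Nov 26, skipping weekends) reaches Wednesday, 2031/11/26.
The date cancellation becomes effective: 2031/11/26 + 7 days = 2031/12/03. 2031/12/03 is a Wednesday, so no roll-forward applies.

2031/12/03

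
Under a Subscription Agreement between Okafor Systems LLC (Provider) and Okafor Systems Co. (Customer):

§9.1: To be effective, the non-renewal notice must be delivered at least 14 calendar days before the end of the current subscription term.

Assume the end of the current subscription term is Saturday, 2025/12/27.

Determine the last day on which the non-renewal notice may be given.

2025/12/13

Counting back 14 calendar days from 2025/12/27 gives 2025/12/13.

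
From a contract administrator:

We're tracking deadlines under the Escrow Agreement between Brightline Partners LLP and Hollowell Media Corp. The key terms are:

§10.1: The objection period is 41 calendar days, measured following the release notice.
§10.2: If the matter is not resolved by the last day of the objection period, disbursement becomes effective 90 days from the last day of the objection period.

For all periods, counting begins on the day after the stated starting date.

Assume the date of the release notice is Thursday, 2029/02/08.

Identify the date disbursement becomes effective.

2029/06/19

The last day of the objection period: 41 calendar days after 2029/02/08 is 2029/03/21.
Adding 90 calendar days to 2029/03/21 gives 2029/06/19, which is the date disbursement becomes effective.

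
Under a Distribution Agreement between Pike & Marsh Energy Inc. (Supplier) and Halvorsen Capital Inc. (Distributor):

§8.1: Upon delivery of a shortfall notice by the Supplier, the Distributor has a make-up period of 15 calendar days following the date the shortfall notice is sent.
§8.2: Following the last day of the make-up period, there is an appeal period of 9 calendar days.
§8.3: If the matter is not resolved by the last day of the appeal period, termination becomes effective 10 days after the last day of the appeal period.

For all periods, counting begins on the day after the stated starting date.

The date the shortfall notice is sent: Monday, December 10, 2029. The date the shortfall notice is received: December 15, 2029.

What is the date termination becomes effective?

January 13, 2030

The last day of the make-up period: 15 calendar days after December 10, 2029 is December 25, 2029.
The last day of the appeal period: 9 calendar days after December 25, 2029 is January 3, 2030.
Adding 10 calendar days to January 3, 2030 gives January 13, 2030, which is the date termination becomes effective.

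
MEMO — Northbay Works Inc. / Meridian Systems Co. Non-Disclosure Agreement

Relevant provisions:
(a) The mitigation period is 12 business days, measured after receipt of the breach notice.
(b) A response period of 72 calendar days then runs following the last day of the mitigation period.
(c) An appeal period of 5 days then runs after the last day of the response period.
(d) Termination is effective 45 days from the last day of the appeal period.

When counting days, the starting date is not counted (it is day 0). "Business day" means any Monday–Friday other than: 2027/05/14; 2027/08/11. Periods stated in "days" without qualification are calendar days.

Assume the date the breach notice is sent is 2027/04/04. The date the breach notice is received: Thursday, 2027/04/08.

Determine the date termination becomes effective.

2027/08/26

From Thursday, 2027/04/08, 12 business days (Apr 9, Apr 12, Apr 13, Apr 14, …, Apr 22, Apr 23, Apr 26, skipping weekends) brings us to Monday, 2027/04/26, which is the last day of the mitigation period.
The last day of the response period: 72 calendar days after 2027/04/26 is 2027/07/07.
The last day of the appeal period: 5 calendar days after 2027/07/07 is 2027/07/12.
Adding 45 calendar days to 2027/07/12 gives 2027/08/26, which is the date termination becomes effective.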